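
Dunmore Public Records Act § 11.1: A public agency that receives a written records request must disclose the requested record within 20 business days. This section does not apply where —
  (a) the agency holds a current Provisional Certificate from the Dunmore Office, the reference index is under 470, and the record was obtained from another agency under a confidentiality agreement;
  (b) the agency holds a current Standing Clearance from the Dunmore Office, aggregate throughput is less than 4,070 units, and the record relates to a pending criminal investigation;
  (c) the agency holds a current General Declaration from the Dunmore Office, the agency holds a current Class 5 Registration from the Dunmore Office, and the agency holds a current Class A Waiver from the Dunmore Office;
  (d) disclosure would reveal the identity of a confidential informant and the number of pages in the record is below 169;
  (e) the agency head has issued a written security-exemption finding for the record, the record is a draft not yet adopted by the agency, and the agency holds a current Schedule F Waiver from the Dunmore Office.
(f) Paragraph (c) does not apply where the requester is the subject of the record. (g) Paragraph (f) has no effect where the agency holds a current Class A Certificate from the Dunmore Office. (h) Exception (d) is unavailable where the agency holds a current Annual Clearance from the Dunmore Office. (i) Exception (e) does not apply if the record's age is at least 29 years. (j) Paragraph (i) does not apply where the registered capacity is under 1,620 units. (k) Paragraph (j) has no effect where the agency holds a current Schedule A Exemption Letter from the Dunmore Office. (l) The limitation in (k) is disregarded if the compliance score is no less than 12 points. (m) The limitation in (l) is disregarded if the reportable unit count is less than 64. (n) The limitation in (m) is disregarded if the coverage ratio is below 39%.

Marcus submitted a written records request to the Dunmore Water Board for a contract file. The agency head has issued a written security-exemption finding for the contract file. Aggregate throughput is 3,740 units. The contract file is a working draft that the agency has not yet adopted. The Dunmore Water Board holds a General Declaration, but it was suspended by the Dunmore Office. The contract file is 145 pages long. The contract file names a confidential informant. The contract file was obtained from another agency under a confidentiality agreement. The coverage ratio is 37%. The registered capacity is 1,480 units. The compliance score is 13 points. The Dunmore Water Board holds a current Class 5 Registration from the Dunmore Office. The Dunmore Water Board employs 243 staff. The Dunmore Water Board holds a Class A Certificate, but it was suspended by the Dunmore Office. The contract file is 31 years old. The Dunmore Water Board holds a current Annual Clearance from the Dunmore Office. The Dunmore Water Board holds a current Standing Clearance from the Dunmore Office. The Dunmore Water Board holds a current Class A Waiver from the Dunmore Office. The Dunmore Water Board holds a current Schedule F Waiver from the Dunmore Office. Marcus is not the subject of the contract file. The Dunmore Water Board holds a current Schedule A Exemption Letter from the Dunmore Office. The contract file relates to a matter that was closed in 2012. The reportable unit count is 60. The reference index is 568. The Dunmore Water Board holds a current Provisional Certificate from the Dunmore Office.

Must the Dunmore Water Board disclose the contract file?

No — exception (e) applies; the Dunmore Water Board is not required to disclose the contract file.

Exception (a) does not apply: the reference index is 568, not under 470.
Exception (b) does not apply: the contract file relates to a closed matter.
Exception (c) does not apply: the General Declaration is not current.
Exception (d) is satisfied on its face — the contract file names a confidential informant; the number of pages in the record is 145, below the 169 limit. However, paragraph (h) must be considered: (h) operates against (d): a current Annual Clearance is held. Exception (d) does not apply.
Exception (e): a written security-exemption finding has been issued; the contract file is an unadopted draft; a current Schedule F Waiver is held — every condition holds. As to paragraphs (i)–(n): (i) would limit (e) — the record's age is 31 years, meeting the 29 years threshold — but (j) sets (i) aside: (j) operates against (i): the registered capacity is 1,480 units, under the 1,620 units limit. (k) would limit (j) — a current Schedule A Exemption Letter is held — but (l) sets (k) aside: (l) operates — the compliance score is 13 points, meeting the 12 points threshold. (m) is triggered (the reportable unit count is 60, less than the 64 limit), but is set aside by (n): (n) is engaged — the coverage ratio is 37%, below the 39% limit. So (e) applies.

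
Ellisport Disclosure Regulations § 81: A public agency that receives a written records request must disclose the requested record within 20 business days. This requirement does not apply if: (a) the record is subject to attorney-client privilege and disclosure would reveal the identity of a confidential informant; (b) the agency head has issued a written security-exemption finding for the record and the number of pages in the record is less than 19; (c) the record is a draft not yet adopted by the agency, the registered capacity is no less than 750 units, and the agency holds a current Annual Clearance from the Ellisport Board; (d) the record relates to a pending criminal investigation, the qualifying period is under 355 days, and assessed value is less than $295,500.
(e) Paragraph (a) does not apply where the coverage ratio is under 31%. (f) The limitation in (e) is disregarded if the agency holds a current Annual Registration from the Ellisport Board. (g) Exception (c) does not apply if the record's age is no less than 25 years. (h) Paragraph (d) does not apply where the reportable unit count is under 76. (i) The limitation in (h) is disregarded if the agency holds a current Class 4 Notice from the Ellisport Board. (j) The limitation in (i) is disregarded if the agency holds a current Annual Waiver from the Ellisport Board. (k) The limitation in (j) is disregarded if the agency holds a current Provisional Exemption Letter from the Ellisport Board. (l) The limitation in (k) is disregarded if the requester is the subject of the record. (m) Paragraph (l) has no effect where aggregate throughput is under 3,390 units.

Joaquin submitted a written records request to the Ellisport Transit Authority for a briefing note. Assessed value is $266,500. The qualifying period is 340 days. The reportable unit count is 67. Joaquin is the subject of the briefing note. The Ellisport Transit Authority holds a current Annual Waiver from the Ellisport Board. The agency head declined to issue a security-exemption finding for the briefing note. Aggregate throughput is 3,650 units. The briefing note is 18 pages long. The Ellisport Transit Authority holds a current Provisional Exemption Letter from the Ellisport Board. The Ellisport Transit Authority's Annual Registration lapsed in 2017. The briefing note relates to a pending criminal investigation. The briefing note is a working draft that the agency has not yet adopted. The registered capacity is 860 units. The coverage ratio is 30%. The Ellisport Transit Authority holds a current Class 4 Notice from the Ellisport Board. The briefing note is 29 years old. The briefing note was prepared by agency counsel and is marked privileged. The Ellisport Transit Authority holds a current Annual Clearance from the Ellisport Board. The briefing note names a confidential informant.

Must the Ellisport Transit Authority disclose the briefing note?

Yes — the Ellisport Transit Authority must disclose the briefing note.

Exception (a) is satisfied on its face — the briefing note is privileged; the briefing note names a confidential informant. Turning to paragraphs (e)–(f): (e) operates against (a): the coverage ratio is 30%, under the 31% limit. (f) is not engaged (there is no Annual Registration in force), so (e) stands. Exception (a) does not apply.
Exception (b) fails — the agency head declined to issue a security-exemption finding.
Exception (c) is satisfied on its face — the briefing note is an unadopted draft; the registered capacity is 860 units, meeting the 750 units threshold; a current Annual Clearance is held. Turning to paragraph (g): (g) operates against (c): the record's age is 29 years, meeting the 25 years threshold. So (c) is unavailable.
Exception (d) is satisfied on its face — the briefing note relates to a pending investigation; the qualifying period is 340 days, under the 355 days limit; assessed value is $266,500, less than the $295,500 limit. Turning to paragraphs (h)–(m): (h) operates against (d): the reportable unit count is 67, under the 76 limit. (i) is engaged (a current Class 4 Notice is held), but is displaced by (j): (j) operates against (i): a current Annual Waiver is held. (k) operates (a current Provisional Exemption Letter is held), but is displaced by (l): (l) applies — Joaquin is the subject of the briefing note. (m) is not engaged (aggregate throughput is 3,650 units, not under 3,390 units), so (l) stands. Exception (d) does not apply.
No exception is made out. the Ellisport Transit Authority falls within the general rule.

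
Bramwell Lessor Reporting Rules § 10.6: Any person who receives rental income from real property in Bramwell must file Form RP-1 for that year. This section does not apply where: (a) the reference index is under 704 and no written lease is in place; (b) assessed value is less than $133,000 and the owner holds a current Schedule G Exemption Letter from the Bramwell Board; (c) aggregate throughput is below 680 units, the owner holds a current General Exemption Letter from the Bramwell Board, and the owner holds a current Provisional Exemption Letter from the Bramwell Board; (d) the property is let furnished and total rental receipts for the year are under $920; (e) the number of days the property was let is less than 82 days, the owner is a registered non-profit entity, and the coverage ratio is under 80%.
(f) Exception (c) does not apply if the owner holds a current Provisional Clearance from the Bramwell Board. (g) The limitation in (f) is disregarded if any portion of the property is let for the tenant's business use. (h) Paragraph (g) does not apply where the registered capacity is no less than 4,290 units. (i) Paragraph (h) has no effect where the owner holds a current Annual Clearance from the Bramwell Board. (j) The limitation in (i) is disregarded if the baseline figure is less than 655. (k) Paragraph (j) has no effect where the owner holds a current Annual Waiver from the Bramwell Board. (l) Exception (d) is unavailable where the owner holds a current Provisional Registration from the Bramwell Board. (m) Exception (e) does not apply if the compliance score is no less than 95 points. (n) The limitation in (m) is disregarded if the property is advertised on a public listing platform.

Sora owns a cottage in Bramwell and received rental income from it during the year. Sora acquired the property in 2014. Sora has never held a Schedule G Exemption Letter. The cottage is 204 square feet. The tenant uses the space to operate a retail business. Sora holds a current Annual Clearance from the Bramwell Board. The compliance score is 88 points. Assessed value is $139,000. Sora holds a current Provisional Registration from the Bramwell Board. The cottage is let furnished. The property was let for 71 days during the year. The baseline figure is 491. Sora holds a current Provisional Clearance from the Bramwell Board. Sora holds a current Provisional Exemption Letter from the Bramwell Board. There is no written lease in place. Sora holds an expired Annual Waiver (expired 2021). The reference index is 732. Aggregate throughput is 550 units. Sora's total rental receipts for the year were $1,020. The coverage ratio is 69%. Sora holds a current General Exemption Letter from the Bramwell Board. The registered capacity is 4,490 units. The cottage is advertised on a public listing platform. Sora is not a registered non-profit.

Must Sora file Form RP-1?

Exception (a) fails — the reference index is 732, not under 704.
Exception (b) does not apply: assessed value is $139,000, not less than $133,000.
Exception (c): aggregate throughput is 550 units, below the 680 units limit; a current General Exemption Letter is held; a current Provisional Exemption Letter is held — every condition holds. However, paragraphs (f)–(k) must be considered: (f) operates — a current Provisional Clearance is held. (g) applies (the space is let for business use), but is displaced by (h): (h) operates — the registered capacity is 4,490 units, meeting the 4,290 units threshold. (i) would limit (h) — a current Annual Clearance is held — but (j) sets (i) aside: (j) is triggered — the baseline figure is 491, less than the 655 limit. (k) does not operate here (no current Annual Waiver is held), so (j) stands. So (c) is unavailable.
Exception (d) requires that total rental receipts for the year are under $920; but total rental receipts for the year are $1,020, not under $920, so (d) is unavailable.
Exception (e) fails — Sora is not a registered non-profit.
None of the exceptions is available; § 10.6 applies in full.

Yes — Sora must file Form RP-1.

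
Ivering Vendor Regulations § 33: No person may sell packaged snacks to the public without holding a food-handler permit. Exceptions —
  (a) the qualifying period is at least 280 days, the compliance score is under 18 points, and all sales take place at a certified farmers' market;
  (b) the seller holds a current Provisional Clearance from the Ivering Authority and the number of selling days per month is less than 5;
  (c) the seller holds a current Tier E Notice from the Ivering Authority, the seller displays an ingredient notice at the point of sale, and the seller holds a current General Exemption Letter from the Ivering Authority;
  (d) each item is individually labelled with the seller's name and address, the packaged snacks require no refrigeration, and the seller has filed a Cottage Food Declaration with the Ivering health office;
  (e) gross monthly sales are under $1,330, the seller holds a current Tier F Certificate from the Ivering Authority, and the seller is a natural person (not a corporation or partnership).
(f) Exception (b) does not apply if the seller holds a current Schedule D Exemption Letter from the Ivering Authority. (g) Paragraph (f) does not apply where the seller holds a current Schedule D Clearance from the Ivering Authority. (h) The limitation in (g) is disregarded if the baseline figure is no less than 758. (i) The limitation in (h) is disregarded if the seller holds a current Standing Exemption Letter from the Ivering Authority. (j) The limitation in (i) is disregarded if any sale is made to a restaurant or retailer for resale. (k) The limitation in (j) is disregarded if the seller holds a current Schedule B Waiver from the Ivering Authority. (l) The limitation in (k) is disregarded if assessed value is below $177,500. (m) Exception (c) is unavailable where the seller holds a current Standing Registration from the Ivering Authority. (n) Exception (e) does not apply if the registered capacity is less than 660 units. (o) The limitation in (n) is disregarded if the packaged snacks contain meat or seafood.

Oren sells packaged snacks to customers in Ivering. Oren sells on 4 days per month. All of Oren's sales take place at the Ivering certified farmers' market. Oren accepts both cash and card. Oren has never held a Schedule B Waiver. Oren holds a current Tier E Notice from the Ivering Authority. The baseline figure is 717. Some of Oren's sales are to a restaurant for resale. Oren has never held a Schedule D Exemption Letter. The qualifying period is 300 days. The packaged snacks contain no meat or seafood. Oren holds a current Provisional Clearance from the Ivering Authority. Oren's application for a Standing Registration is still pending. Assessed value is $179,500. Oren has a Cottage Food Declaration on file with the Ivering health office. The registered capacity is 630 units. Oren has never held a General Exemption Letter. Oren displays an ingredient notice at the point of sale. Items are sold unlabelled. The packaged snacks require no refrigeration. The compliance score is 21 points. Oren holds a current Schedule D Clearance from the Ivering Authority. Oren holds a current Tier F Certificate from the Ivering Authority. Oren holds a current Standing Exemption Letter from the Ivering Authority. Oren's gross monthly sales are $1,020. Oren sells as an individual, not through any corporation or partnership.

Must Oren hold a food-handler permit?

No — exception (b) applies; Oren is not required to hold a food-handler permit.

Exception (a) fails — the compliance score is 21 points, not under 18 points.
All of (b)'s requirements are met (a current Provisional Clearance is held; the number of selling days per month is 4, less than the 5 limit). Under paragraphs (f)–(l): (f), which would limit (b), does not operate here: the Schedule D Exemption Letter is not current. Exception (b) stands.
Exception (c) does not apply: no current General Exemption Letter is held.
Exception (d) fails — items are sold unlabelled.
Exception (e) is satisfied on its face — gross monthly sales are $1,020, under the $1,330 limit; a current Tier F Certificate is held; the seller is a natural person. However, paragraphs (n)–(o) must be considered: (n) is engaged — the registered capacity is 630 units, less than the 660 units limit. (o) is inapplicable (the packaged snacks contain no meat or seafood), so (n) stands. (e) is therefore removed.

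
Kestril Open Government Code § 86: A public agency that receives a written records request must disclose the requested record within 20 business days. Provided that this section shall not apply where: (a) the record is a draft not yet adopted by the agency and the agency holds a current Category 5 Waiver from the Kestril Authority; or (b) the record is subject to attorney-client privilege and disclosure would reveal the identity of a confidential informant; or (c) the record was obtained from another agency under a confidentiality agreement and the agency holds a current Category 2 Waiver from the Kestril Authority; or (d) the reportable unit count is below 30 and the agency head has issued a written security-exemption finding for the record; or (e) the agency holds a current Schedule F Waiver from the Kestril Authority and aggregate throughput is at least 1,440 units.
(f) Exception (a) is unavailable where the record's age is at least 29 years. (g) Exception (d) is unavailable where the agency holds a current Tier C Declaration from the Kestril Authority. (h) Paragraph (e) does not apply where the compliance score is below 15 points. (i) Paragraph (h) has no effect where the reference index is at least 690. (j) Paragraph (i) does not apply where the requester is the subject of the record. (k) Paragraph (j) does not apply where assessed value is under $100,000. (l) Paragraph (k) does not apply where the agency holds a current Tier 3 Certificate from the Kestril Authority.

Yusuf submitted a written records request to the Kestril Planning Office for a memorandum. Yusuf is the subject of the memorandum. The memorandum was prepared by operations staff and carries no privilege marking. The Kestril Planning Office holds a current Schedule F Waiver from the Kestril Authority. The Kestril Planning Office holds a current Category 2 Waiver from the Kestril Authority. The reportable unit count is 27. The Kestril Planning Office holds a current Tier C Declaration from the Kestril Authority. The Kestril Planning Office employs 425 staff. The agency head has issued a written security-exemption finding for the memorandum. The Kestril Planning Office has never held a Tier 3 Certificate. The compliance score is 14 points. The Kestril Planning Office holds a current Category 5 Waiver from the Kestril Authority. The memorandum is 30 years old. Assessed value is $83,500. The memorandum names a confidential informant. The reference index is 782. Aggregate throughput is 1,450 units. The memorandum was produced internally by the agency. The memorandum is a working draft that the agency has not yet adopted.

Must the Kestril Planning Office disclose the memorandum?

Exception (a) is satisfied on its face — the memorandum is an unadopted draft; a current Category 5 Waiver is held. However, paragraph (f) must be considered: (f) operates against (a): the record's age is 30 years, meeting the 29 years threshold. (a) is therefore removed.
Exception (b) does not apply: the memorandum carries no privilege marking.
Exception (c) does not apply: the memorandum was produced internally.
Exception (d) is satisfied on its face — the reportable unit count is 27, below the 30 limit; a written security-exemption finding has been issued. But: (g) is triggered — a current Tier C Declaration is held. So (d) is unavailable.
Exception (e): a current Schedule F Waiver is held; aggregate throughput is 1,450 units, meeting the 1,440 units threshold — every condition holds. Applying paragraphs (h)–(l): (h) is engaged (the compliance score is 14 points, below the 15 points limit), but is overridden by (i): (i) is triggered — the reference index is 782, meeting the 690 threshold. (j) would limit (i) — Yusuf is the subject of the memorandum — but (k) sets (j) aside: (k) is engaged — assessed value is $83,500, under the $100,000 limit. (l), which would lift (k), is not engaged — there is no Tier 3 Certificate in force. (e) remains available.

No — exception (e) applies; the Kestril Planning Office is not required to disclose the memorandum.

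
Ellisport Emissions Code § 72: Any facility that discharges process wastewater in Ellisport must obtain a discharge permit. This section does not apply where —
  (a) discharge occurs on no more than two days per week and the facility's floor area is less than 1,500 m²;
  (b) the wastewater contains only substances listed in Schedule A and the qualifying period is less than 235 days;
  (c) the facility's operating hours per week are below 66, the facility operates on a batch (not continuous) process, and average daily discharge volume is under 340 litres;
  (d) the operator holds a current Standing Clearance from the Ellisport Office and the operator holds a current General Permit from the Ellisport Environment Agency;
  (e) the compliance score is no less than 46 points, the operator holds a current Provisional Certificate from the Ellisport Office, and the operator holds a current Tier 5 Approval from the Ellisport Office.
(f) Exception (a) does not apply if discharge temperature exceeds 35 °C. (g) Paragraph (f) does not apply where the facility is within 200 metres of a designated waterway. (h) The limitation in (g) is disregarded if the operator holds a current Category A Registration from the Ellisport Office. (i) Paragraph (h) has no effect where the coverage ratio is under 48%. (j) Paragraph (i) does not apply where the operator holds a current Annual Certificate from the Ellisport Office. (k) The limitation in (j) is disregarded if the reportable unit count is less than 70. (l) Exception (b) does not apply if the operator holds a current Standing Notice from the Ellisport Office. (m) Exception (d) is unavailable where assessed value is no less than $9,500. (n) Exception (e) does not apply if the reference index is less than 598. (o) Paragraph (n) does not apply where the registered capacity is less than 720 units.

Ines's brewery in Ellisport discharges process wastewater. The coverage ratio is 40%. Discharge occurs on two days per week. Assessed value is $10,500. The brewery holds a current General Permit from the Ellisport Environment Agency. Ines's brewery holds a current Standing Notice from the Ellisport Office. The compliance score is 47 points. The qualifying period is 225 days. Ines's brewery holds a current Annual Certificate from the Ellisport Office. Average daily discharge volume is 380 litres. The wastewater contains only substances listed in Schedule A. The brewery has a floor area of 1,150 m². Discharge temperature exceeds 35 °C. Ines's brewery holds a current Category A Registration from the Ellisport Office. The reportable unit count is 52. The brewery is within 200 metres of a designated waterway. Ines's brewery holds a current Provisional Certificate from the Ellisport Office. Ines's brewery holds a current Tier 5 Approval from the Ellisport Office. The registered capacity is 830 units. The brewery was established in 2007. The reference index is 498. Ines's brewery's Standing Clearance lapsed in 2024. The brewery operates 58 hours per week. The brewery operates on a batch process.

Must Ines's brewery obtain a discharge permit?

Exception (a)'s conditions are all satisfied: discharge occurs on no more than two days per week; the facility's floor area is 1,150 m², less than the 1,500 m² limit. As to paragraphs (f)–(k): (f) is triggered (discharge temperature exceeds 35 °C), but is displaced by (g): (g) operates — the brewery is within 200 m of a designated waterway. (h) would limit (g) — a current Category A Registration is held — but (i) sets (h) aside: (i) is triggered — the coverage ratio is 40%, under the 48% limit. (j) is triggered (a current Annual Certificate is held), but is set aside by (k): (k) operates against (j): the reportable unit count is 52, less than the 70 limit. So (a) applies.
Exception (b): the wastewater is Schedule-A-only; the qualifying period is 225 days, less than the 235 days limit — every condition holds. Turning to paragraph (l): (l) operates against (b): a current Standing Notice is held. Exception (b) does not apply.
Exception (c) does not apply: average daily discharge volume is 380 litres, not under 340 litres.
Exception (d) fails — there is no Standing Clearance in force.
Exception (e) is satisfied on its face — the compliance score is 47 points, meeting the 46 points threshold; a current Provisional Certificate is held; a current Tier 5 Approval is held. Turning to paragraphs (n)–(o): (n) operates against (e): the reference index is 498, less than the 598 limit. (o) is not triggered (the registered capacity is 830 units, not less than 720 units), so (n) stands. Exception (e) does not apply.

No — exception (a) applies; Ines's brewery is not required to obtain a discharge permit.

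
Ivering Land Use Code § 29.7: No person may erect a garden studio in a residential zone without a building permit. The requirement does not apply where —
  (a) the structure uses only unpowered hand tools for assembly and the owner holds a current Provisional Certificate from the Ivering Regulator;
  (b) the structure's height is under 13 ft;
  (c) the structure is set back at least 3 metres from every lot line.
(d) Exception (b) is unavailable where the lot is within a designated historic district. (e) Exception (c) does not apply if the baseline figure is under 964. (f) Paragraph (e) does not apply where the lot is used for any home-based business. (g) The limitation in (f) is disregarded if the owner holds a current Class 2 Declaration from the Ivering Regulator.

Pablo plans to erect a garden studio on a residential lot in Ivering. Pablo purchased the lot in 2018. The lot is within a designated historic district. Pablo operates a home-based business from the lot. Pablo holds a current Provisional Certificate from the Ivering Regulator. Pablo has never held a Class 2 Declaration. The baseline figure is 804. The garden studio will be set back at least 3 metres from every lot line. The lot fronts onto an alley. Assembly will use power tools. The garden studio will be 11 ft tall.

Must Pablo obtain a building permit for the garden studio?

No — exception (c) applies; Pablo does not need a building permit.

Exception (a) requires that the structure uses only unpowered hand tools for assembly; but assembly uses power tools, so (a) is unavailable.
All of (b)'s requirements are met (the structure's height is 11 ft, under the 13 ft limit). But: (d) operates against (b): the lot is in a historic district. (b) is therefore removed.
All of (c)'s requirements are met (the setback is at least 3 m on every side). Considering the limiting provisions: (e) applies (the baseline figure is 804, under the 964 limit), but is displaced by (f): (f) operates against (e): a home-based business operates on the lot. (g), which would lift (f), is not engaged — the Class 2 Declaration is not current. So (c) applies.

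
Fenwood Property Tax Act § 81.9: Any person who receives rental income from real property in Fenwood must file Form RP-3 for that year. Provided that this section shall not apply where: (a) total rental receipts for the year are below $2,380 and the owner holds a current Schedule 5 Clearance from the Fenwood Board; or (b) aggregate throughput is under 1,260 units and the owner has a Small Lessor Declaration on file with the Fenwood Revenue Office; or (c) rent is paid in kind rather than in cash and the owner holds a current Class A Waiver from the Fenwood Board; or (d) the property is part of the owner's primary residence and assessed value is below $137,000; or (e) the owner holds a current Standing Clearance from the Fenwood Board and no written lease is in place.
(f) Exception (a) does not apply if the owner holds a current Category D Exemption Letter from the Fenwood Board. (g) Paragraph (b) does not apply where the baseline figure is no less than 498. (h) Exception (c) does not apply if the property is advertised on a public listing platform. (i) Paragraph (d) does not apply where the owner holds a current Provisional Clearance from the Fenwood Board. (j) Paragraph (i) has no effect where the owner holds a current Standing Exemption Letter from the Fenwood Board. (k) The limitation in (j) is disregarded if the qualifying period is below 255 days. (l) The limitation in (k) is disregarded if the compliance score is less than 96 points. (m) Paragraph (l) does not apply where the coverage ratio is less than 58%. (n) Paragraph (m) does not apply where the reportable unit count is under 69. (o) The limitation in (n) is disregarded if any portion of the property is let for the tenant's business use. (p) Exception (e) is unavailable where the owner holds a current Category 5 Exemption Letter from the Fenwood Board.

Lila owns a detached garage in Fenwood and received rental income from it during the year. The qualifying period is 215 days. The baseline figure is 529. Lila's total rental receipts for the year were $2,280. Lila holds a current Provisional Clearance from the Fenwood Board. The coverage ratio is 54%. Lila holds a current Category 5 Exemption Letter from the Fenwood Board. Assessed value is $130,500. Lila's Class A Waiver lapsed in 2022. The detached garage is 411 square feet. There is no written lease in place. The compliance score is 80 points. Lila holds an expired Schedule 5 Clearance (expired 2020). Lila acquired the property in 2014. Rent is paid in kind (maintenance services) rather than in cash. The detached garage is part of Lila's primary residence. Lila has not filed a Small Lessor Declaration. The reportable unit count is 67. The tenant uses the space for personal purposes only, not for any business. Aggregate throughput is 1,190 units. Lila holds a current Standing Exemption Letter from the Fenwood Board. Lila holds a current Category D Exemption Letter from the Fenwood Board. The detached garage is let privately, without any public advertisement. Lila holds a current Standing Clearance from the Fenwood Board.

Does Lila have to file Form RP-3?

Exception (a) does not apply: no current Schedule 5 Clearance is held.
Exception (b) fails — no Small Lessor Declaration is on file.
Exception (c) does not apply: the Class A Waiver is not current.
All of (d)'s requirements are met (the detached garage is part of the primary residence; assessed value is $130,500, below the $137,000 limit). Considering the limiting provisions: (i) operates (a current Provisional Clearance is held), but is set aside by (j): (j) operates — a current Standing Exemption Letter is held. (k) would limit (j) — the qualifying period is 215 days, below the 255 days limit — but (l) sets (k) aside: (l) operates against (k): the compliance score is 80 points, less than the 96 points limit. (m) would limit (l) — the coverage ratio is 54%, less than the 58% limit — but (n) sets (m) aside: (n) operates against (m): the reportable unit count is 67, under the 69 limit. (o) is not engaged (the space is used for personal purposes only), so (n) stands. (d) remains available.
Exception (e) is satisfied on its face — a current Standing Clearance is held; there is no written lease. But: (p) applies — a current Category 5 Exemption Letter is held. So (e) is unavailable.

No — exception (d) applies; Lila is not required to file Form RP-3.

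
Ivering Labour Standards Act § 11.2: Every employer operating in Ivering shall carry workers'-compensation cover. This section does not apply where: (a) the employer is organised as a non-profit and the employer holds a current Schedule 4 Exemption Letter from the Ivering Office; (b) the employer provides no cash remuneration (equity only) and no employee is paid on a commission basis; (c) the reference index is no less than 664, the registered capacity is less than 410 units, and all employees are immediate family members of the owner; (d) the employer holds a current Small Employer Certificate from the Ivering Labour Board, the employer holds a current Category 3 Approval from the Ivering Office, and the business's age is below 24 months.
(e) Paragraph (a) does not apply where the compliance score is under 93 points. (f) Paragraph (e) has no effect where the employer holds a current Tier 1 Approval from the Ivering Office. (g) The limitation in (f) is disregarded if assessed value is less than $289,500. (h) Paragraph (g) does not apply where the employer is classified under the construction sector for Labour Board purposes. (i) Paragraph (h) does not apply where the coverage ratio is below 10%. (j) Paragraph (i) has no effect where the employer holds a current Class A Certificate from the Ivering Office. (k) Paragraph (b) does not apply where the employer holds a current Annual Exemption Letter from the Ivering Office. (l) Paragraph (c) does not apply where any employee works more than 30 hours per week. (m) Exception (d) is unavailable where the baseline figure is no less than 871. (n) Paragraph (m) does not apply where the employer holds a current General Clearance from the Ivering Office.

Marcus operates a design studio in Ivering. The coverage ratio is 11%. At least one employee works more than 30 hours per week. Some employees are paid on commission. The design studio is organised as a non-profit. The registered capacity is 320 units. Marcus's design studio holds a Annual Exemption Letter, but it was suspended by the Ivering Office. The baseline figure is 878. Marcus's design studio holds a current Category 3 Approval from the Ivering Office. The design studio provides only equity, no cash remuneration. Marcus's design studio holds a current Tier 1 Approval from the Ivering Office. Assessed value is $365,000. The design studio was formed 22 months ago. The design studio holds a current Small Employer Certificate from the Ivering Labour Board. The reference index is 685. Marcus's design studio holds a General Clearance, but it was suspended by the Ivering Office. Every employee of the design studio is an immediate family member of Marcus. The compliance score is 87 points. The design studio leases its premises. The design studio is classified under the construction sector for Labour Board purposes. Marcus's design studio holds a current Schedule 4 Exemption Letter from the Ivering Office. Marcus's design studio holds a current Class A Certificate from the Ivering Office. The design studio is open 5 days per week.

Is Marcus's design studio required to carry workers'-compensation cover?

Exception (a) is satisfied on its face — the employer is a non-profit; a current Schedule 4 Exemption Letter is held. As to paragraphs (e)–(j): (e) is engaged (the compliance score is 87 points, under the 93 points limit), but is overridden by (f): (f) operates against (e): a current Tier 1 Approval is held. (g) is not engaged (assessed value is $365,000, not less than $289,500), so (f) stands. (a) remains available.
Exception (b) requires that no employee is paid on a commission basis; but some employees are paid on commission, so (b) is unavailable.
All of (c)'s requirements are met (the reference index is 685, meeting the 664 threshold; the registered capacity is 320 units, less than the 410 units limit; every employee is an immediate family member). But: (l) operates against (c): at least one employee exceeds 30 hours/week. So (c) is unavailable.
All of (d)'s requirements are met (a current Small Employer Certificate is held; a current Category 3 Approval is held; the business's age is 22 months, below the 24 months limit). Turning to paragraphs (m)–(n): (m) is engaged — the baseline figure is 878, meeting the 871 threshold. (n), which would lift (m), is not triggered — there is no General Clearance in force. So (d) is unavailable.

No — exception (a) applies; Marcus's design studio is not required to carry workers'-compensation cover.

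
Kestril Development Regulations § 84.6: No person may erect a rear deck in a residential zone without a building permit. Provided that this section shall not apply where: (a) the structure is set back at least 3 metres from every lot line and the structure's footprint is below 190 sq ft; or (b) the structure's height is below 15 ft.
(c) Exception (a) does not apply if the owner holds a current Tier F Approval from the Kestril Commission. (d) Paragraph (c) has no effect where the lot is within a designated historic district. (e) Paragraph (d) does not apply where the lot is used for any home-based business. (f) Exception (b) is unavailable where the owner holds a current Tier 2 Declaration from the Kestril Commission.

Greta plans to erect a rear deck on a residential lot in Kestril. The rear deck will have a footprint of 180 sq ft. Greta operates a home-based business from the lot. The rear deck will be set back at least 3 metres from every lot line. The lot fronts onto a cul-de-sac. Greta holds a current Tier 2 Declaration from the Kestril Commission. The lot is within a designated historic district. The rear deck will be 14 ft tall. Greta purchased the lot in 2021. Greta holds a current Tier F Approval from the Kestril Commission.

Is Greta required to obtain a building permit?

Exception (a) is satisfied on its face — the setback is at least 3 m on every side; the structure's footprint is 180 sq ft, below the 190 sq ft limit. But: (c) operates — a current Tier F Approval is held. (d) would limit (c) — the lot is in a historic district — but (e) sets (d) aside: (e) operates — a home-based business operates on the lot. (a) is therefore removed.
Exception (b) is satisfied on its face — the structure's height is 14 ft, below the 15 ft limit. Turning to paragraph (f): (f) is engaged — a current Tier 2 Declaration is held. (b) is therefore removed.
No exception displaces § 84.6.

Yes — Greta must obtain a building permit.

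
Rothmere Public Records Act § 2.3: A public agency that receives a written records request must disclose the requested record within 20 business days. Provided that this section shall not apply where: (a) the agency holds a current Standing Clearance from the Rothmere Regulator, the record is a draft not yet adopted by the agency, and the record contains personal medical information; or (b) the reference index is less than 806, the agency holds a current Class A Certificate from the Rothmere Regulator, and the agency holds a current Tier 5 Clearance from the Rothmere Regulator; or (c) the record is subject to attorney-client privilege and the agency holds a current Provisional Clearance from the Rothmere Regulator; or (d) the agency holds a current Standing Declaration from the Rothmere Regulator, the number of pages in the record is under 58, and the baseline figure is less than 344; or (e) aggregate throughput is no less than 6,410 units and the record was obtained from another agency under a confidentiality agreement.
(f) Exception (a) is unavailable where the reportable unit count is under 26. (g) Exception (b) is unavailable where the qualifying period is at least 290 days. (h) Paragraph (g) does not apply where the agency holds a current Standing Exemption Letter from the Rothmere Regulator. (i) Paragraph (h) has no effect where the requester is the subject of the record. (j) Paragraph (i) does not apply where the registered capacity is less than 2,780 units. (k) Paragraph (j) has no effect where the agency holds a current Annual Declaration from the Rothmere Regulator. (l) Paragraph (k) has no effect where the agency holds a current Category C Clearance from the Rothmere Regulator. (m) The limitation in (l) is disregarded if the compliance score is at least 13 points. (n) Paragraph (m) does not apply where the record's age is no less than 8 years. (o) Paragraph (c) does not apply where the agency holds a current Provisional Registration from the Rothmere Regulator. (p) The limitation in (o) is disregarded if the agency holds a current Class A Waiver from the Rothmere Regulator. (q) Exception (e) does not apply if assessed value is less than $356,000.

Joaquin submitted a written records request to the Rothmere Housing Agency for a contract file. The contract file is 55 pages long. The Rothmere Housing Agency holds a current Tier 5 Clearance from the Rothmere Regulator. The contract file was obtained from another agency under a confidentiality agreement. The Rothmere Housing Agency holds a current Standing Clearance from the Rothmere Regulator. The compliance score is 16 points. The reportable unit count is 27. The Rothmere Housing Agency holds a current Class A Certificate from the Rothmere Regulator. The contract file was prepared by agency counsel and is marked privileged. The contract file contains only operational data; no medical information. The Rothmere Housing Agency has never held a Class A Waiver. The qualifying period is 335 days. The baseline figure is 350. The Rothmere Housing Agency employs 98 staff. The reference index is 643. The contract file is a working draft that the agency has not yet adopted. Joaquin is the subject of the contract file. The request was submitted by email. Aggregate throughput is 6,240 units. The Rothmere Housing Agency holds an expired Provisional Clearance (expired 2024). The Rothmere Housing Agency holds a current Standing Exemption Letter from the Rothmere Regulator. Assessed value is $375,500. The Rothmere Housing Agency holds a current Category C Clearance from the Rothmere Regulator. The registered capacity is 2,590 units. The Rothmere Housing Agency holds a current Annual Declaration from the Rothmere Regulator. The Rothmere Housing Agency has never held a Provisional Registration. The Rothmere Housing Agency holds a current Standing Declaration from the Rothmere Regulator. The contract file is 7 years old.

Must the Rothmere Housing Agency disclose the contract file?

Exception (a) does not apply: the contract file contains only operational data.
Exception (b)'s conditions are all satisfied: the reference index is 643, less than the 806 limit; a current Class A Certificate is held; a current Tier 5 Clearance is held. But: (g) applies — the qualifying period is 335 days, meeting the 290 days threshold. (h) is triggered (a current Standing Exemption Letter is held), but is set aside by (i): (i) operates against (h): Joaquin is the subject of the contract file. (j) applies (the registered capacity is 2,590 units, less than the 2,780 units limit), but is overridden by (k): (k) applies — a current Annual Declaration is held. (l) would limit (k) — a current Category C Clearance is held — but (m) sets (l) aside: (m) is engaged — the compliance score is 16 points, meeting the 13 points threshold. (n), which would lift (m), is not triggered — the record's age is 7 years, short of 8 years. So (b) is unavailable.
Exception (c) fails — there is no Provisional Clearance in force.
Exception (d) requires that the baseline figure is less than 344; but the baseline figure is 350, not less than 344, so (d) is unavailable.
Exception (e) fails — aggregate throughput is 6,240 units, short of 6,410 units.
No exception applies. The general rule governs.

Yes — the Rothmere Housing Agency must disclose the contract file.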